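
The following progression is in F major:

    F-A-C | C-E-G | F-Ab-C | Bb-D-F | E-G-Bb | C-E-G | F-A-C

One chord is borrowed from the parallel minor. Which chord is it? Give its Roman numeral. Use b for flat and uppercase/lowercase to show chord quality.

i

F major has the diatonic set F, Gm, Am, Bb, C, Dm, Edim. F–A–C = F, C–E–G = C, Bb–D–F = Bb and E–G–Bb = Edim are all diatonic. But F–Ab–C is foreign: the diatonic I on degree 1 is F, whereas Fm comes from F minor. It is labeled i.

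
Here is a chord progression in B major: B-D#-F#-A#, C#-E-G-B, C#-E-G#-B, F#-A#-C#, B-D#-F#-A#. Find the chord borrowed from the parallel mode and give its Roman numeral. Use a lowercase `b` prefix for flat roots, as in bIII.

In B major the diatonic chords are B, C#m, D#m, E, F#, G#m, A#dim. B–D#–F#–A# = Bmaj7, C#–E–G#–B = C#m7 and F#–A#–C# = F# are all diatonic. C#–E–G–B doesn't fit — on degree 2 B major would have C#m (ii). C#m7b5 is the degree-2 chord of B minor, so it is the borrowed iiø7.

iiø7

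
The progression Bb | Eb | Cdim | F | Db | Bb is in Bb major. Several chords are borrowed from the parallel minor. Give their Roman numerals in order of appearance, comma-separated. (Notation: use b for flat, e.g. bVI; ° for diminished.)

The diatonic triads in Bb major are Bb, Cm, Dm, Eb, F, Gm, Adim. Of the given chords, Bb, Eb and F are diatonic. Cdim (C–Eb–Gb) is not: scale degree 2 in Bb major carries Cm (ii). In Bb minor the chord on that degree is Cdim, so here it functions as ii°, borrowed from the parallel minor. But Db (Db–F–Ab) is foreign: the diatonic iii on degree 3 is Dm, whereas Db comes from Bb minor. It is labeled bIII.

ii°, bIII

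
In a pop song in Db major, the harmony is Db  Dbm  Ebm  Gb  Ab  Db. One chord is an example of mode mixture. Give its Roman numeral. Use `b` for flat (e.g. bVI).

Db major has the diatonic set Db, Ebm, Fm, Gb, Ab, Bbm, Cdim. Of the given chords, Db, Ebm, Gb and Ab are diatonic. But Dbm (Db–Fb–Ab) is foreign: the diatonic I on degree 1 is Db, whereas Dbm comes from Db minor. It is labeled i.

i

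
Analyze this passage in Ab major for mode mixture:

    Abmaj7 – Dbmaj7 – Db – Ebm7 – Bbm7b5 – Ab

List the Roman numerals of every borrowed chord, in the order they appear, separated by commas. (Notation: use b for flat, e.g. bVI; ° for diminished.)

v7, iiø7

The diatonic triads in Ab major are Ab, Bbm, Cm, Db, Eb, Fm, Gdim. Of the given chords, Abmaj7, Dbmaj7, Db and Ab are diatonic. Ebm7 (Eb–Gb–Bb–Db) is not: scale degree 5 in Ab major carries Eb (V). In Ab minor the chord on that degree is Ebm7, so here it functions as v7, borrowed from the parallel minor. But Bbm7b5 (Bb–Db–Fb–Ab) is foreign: the diatonic ii on degree 2 is Bbm, whereas Bbm7b5 comes from Ab minor. It is labeled iiø7.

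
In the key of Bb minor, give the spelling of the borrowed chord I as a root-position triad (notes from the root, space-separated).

Bb D F

The root, Bb, is scale degree 1 — the same note in Bb minor and Bb major; only the chord quality changes. Building the major chord from the parallel major on Bb: Bb–D–F.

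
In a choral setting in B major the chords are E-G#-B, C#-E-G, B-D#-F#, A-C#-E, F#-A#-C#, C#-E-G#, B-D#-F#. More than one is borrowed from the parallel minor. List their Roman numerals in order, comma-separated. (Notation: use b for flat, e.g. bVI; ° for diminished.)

ii°, bVII

In B major the diatonic chords are B, C#m, D#m, E, F#, G#m, A#dim. E–G#–B = E, B–D#–F# = B, F#–A#–C# = F# and C#–E–G# = C#m all belong to that set. But C#–E–G is foreign: the diatonic ii on degree 2 is C#m, whereas C#dim comes from B minor. It is labeled ii°. A–C#–E doesn't fit — on degree 7 B major would have A#dim (vii°). A is the degree-7 chord of B minor, so it is the borrowed bVII.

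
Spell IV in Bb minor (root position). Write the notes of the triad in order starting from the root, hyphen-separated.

IV is built on scale degree 4, which is Eb in both Bb minor and its parallel. Stacking thirds in Bb major on Eb gives Eb–G–Bb.

Eb-G-Bb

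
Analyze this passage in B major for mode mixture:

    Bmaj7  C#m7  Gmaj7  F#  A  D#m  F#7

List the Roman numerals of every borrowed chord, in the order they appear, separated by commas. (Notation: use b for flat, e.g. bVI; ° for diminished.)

In B major the diatonic chords are B, C#m, D#m, E, F#, G#m, A#dim. Of the given chords, Bmaj7, C#m7, F#, D#m and F#7 are diatonic. But Gmaj7 (G–B–D–F#) is foreign: the diatonic vi on degree 6 is G#m, whereas Gmaj7 comes from B minor. It is labeled bVImaj7. But A (A–C#–E) is foreign: the diatonic vii° on degree 7 is A#dim, whereas A comes from B minor. It is labeled bVII.

bVImaj7, bVII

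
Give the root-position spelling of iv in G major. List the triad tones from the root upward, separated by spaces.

iv is built on scale degree 4, which is C in both G major and its parallel. In G minor the chord on C is C–Eb–G.

C Eb G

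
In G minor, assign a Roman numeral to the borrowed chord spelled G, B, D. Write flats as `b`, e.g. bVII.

I

The root G is the diatonic 1st degree of G minor; the borrowing shows in the chord quality. Diatonically G minor has Gm (i) on that degree; G–B–D is instead the major chord native to G major, so it takes the label I.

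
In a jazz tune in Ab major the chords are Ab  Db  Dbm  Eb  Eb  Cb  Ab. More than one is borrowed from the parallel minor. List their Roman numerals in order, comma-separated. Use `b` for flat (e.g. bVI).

iv, bIII

Ab major has the diatonic set Ab, Bbm, Cm, Db, Eb, Fm, Gdim. Of the given chords, Ab, Db and Eb are diatonic. But Dbm (Db–Fb–Ab) is foreign: the diatonic IV on degree 4 is Db, whereas Dbm comes from Ab minor. It is labeled iv. Cb (Cb–Eb–Gb) doesn't fit — on degree 3 Ab major would have Cm (iii). Cb is the degree-3 chord of Ab minor, so it is the borrowed bIII.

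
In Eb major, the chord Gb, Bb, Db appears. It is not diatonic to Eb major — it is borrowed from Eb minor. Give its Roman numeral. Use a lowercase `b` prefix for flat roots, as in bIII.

The root Gb is the lowered 3rd scale degree — diatonically Eb major has G there. Gb–Bb–Db is a major chord — the form found in Eb minor, not the diatonic iii (Gm). Borrowed into Eb major it is written bIII.

bIII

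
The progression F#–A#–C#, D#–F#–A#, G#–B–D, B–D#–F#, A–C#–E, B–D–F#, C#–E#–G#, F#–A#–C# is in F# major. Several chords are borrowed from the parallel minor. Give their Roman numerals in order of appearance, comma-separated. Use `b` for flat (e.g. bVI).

ii°, bIII, iv

In F# major the diatonic chords are F#, G#m, A#m, B, C#, D#m, E#dim. F#–A#–C# = F#, D#–F#–A# = D#m, B–D#–F# = B and C#–E#–G# = C# are all diatonic. But G#–B–D is foreign: the diatonic ii on degree 2 is G#m, whereas G#dim comes from F# minor. It is labeled ii°. A–C#–E is not: scale degree 3 in F# major carries A#m (iii). In F# minor the chord on that degree is A, so here it functions as bIII, borrowed from the parallel minor. B–D–F# is not: scale degree 4 in F# major carries B (IV). In F# minor the chord on that degree is Bm, so here it functions as iv, borrowed from the parallel minor.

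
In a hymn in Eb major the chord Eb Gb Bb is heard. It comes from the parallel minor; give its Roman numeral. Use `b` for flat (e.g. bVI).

Eb is scale degree 1 in Eb major. Diatonically Eb major has Eb (I) on that degree; Eb–Gb–Bb is instead the minor chord native to Eb minor, so it takes the label i.

i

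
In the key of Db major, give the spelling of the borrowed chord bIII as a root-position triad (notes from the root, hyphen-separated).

Fb-Ab-Cb

bIII is built on the lowered scale degree 3. In Db major degree 3 is F; lowered it becomes Fb. Stacking thirds in Db minor on Fb gives Fb–Ab–Cb.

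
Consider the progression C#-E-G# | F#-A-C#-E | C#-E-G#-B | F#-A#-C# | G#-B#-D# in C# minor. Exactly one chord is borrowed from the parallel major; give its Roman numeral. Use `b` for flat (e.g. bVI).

The diatonic triads in C# minor (with V from harmonic minor) are C#m, D#dim, E, F#m, G#, A, B. C#–E–G# = C#m, F#–A–C#–E = F#m7, C#–E–G#–B = C#m7 and G#–B#–D# = G# are all diatonic. But F#–A#–C# is foreign: the diatonic iv on degree 4 is F#m, whereas F# comes from C# major. It is labeled IV.

IV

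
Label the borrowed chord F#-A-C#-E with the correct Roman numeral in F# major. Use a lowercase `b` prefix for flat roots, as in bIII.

F# is scale degree 1 in F# major. F#–A–C#–E is a minor-seventh chord — the form found in F# minor, not the diatonic I (F#). Borrowed into F# major it is written i7.

i7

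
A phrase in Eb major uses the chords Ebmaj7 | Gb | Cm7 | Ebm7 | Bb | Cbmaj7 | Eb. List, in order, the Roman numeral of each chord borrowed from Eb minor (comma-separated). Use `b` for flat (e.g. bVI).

bIII, i7, bVImaj7

Eb major has the diatonic set Eb, Fm, Gm, Ab, Bb, Cm, Ddim. Ebmaj7, Cm7, Bb and Eb are all diatonic. Gb (Gb–Bb–Db) doesn't fit — on degree 3 Eb major would have Gm (iii). Gb is the degree-3 chord of Eb minor, so it is the borrowed bIII. But Ebm7 (Eb–Gb–Bb–Db) is foreign: the diatonic I on degree 1 is Eb, whereas Ebm7 comes from Eb minor. It is labeled i7. But Cbmaj7 (Cb–Eb–Gb–Bb) is foreign: the diatonic vi on degree 6 is Cm, whereas Cbmaj7 comes from Eb minor. It is labeled bVImaj7.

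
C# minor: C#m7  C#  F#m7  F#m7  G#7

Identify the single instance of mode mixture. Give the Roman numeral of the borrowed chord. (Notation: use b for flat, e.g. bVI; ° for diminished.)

I

The diatonic triads in C# minor (with V from harmonic minor) are C#m, D#dim, E, F#m, G#, A, B. C#m7, F#m7 and G#7 are all diatonic. C# (C#–E#–G#) doesn't fit — on degree 1 C# minor would have C#m (i). C# is the degree-1 chord of C# major, so it is the borrowed I.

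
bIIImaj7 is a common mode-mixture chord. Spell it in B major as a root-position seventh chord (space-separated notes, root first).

D F# A C#

Scale degree 3 in B major is D#. bIIImaj7 uses the lowered form, D, taken from B minor. Building the major-seventh chord from the parallel minor on D: D–F#–A–C#.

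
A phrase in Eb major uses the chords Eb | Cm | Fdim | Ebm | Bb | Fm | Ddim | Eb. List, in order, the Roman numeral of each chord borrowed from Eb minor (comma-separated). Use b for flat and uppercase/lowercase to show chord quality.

ii°, i

Eb major has the diatonic set Eb, Fm, Gm, Ab, Bb, Cm, Ddim. Eb, Cm, Bb, Fm and Ddim all belong to that set. Fdim (F–Ab–Cb) doesn't fit — on degree 2 Eb major would have Fm (ii). Fdim is the degree-2 chord of Eb minor, so it is the borrowed ii°. Ebm (Eb–Gb–Bb) doesn't fit — on degree 1 Eb major would have Eb (I). Ebm is the degree-1 chord of Eb minor, so it is the borrowed i.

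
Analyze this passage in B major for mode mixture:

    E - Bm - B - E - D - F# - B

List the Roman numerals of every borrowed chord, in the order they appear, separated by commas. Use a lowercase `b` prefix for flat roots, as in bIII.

i, bIII

In B major the diatonic chords are B, C#m, D#m, E, F#, G#m, A#dim. E, B and F# all belong to that set. Bm (B–D–F#) is not: scale degree 1 in B major carries B (I). In B minor the chord on that degree is Bm, so here it functions as i, borrowed from the parallel minor. But D (D–F#–A) is foreign: the diatonic iii on degree 3 is D#m, whereas D comes from B minor. It is labeled bIII.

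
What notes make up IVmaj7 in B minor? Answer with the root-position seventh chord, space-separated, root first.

IVmaj7 is built on scale degree 4, which is E in both B minor and its parallel. Building the major-seventh chord from the parallel major on E: E–G#–B–D#.

E G# B D#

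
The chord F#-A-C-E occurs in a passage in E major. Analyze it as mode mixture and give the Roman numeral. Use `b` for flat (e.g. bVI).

iiø7

F# is scale degree 2 in E major. The diatonic chord on degree 2 would be F#m (ii), but F#–A–C–E is the half-diminished-seventh chord from E minor. As a borrowed chord it is labeled iiø7.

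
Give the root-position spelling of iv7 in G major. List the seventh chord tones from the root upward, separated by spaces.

The root, C, is scale degree 4 — the same note in G major and G minor; only the chord quality changes. In G minor the chord on C is C–Eb–G–Bb.

C Eb G Bb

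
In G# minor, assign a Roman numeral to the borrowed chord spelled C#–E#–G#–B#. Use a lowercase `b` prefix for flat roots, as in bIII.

IVmaj7

The root C# is the diatonic 4th degree of G# minor; the borrowing shows in the chord quality. C#–E#–G#–B# is a major-seventh chord — the form found in G# major, not the diatonic iv (C#m). Borrowed into G# minor it is written IVmaj7.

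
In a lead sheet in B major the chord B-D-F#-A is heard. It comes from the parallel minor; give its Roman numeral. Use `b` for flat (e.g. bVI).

B is scale degree 1 in B major. The diatonic chord on degree 1 would be B (I), but B–D–F#–A is the minor-seventh chord from B minor. As a borrowed chord it is labeled i7.

i7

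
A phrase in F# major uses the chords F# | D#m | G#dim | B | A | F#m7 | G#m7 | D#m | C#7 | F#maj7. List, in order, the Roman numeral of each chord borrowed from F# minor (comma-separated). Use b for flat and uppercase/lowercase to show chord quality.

F# major has the diatonic set F#, G#m, A#m, B, C#, D#m, E#dim. F#, D#m, B, G#m7, C#7 and F#maj7 are all diatonic. G#dim (G#–B–D) doesn't fit — on degree 2 F# major would have G#m (ii). G#dim is the degree-2 chord of F# minor, so it is the borrowed ii°. But A (A–C#–E) is foreign: the diatonic iii on degree 3 is A#m, whereas A comes from F# minor. It is labeled bIII. But F#m7 (F#–A–C#–E) is foreign: the diatonic I on degree 1 is F#, whereas F#m7 comes from F# minor. It is labeled i7.

ii°, bIII, i7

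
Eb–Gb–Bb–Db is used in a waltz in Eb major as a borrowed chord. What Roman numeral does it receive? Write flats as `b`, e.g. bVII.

i7

The root Eb is the diatonic 1st degree of Eb major; the borrowing shows in the chord quality. Diatonically Eb major has Eb (I) on that degree; Eb–Gb–Bb–Db is instead the minor-seventh chord native to Eb minor, so it takes the label i7.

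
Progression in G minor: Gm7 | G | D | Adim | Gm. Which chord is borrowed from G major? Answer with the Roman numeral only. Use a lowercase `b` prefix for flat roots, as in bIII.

I

In G minor (with V from harmonic minor) the diatonic chords are Gm, Adim, Bb, Cm, D, Eb, F. Gm7, D, Adim and Gm all belong to that set. G (G–B–D) is not: scale degree 1 in G minor carries Gm (i). In G major the chord on that degree is G, so here it functions as I, borrowed from the parallel major.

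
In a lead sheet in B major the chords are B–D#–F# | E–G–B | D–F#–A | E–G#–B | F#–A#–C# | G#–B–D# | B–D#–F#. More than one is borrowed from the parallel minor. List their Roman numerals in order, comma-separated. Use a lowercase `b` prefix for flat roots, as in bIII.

iv, bIII

B major has the diatonic set B, C#m, D#m, E, F#, G#m, A#dim. B–D#–F# = B, E–G#–B = E, F#–A#–C# = F# and G#–B–D# = G#m are all diatonic. E–G–B doesn't fit — on degree 4 B major would have E (IV). Em is the degree-4 chord of B minor, so it is the borrowed iv. D–F#–A doesn't fit — on degree 3 B major would have D#m (iii). D is the degree-3 chord of B minor, so it is the borrowed bIII.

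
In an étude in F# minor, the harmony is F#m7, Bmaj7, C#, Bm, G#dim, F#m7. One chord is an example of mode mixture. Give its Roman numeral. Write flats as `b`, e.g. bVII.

IVmaj7

F# minor has the diatonic set F#m, G#dim, A, Bm, C#, D, E (with V from harmonic minor). Of the given chords, F#m7, C#, Bm and G#dim are diatonic. But Bmaj7 (B–D#–F#–A#) is foreign: the diatonic iv on degree 4 is Bm, whereas Bmaj7 comes from F# major. It is labeled IVmaj7.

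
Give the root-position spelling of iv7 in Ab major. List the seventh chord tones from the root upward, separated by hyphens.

The root, Db, is scale degree 4 — the same note in Ab major and Ab minor; only the chord quality changes. Building the minor-seventh chord from the parallel minor on Db: Db–Fb–Ab–Cb.

Db-Fb-Ab-Cb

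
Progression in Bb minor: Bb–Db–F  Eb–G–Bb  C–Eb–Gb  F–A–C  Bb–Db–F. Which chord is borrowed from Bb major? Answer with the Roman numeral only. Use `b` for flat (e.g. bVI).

The diatonic triads in Bb minor (with V from harmonic minor) are Bbm, Cdim, Db, Ebm, F, Gb, Ab. Bb–Db–F = Bbm, C–Eb–Gb = Cdim and F–A–C = F are all diatonic. But Eb–G–Bb is foreign: the diatonic iv on degree 4 is Ebm, whereas Eb comes from Bb major. It is labeled IV.

IV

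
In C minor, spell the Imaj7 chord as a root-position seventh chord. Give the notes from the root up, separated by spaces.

C E G B

The root, C, is scale degree 1 — the same note in C minor and C major; only the chord quality changes. In C major the chord on C is C–E–G–B.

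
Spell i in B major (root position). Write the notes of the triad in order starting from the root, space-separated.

B D F#

The root, B, is scale degree 1 — the same note in B major and B minor; only the chord quality changes. Stacking thirds in B minor on B gives B–D–F#.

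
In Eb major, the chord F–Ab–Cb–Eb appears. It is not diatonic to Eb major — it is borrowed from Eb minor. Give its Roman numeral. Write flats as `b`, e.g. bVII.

iiø7

The root F is the diatonic 2nd degree of Eb major; the borrowing shows in the chord quality. F–Ab–Cb–Eb is a half-diminished-seventh chord — the form found in Eb minor, not the diatonic ii (Fm). Borrowed into Eb major it is written iiø7.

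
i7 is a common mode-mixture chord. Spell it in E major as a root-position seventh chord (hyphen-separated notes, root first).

The root, E, is scale degree 1 — the same note in E major and E minor; only the chord quality changes. Building the minor-seventh chord from the parallel minor on E: E–G–B–D.

E-G-B-D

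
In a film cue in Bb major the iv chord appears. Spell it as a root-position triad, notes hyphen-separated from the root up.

The root, Eb, is scale degree 4 — the same note in Bb major and Bb minor; only the chord quality changes. Building the minor chord from the parallel minor on Eb: Eb–Gb–Bb.

Eb-Gb-Bb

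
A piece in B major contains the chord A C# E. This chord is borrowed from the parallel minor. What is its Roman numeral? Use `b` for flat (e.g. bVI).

bVII

A is the lowered form of scale degree 7 in B major (the diatonic degree 7 is A#). A–C#–E is a major chord — the form found in B minor, not the diatonic vii° (A#dim). Borrowed into B major it is written bVII.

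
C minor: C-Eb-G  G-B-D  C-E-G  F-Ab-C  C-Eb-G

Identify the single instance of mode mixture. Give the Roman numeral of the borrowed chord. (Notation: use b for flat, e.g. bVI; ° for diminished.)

I

C minor has the diatonic set Cm, Ddim, Eb, Fm, G, Ab, Bb (with V from harmonic minor). Of the given chords, C–Eb–G = Cm, G–B–D = G and F–Ab–C = Fm are diatonic. But C–E–G is foreign: the diatonic i on degree 1 is Cm, whereas C comes from C major. It is labeled I.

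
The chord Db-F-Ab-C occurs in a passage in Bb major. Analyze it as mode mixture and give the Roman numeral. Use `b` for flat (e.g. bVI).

bIIImaj7

Db is the lowered form of scale degree 3 in Bb major (the diatonic degree 3 is D). Diatonically Bb major has Dm (iii) on that degree; Db–F–Ab–C is instead the major-seventh chord native to Bb minor, so it takes the label bIIImaj7.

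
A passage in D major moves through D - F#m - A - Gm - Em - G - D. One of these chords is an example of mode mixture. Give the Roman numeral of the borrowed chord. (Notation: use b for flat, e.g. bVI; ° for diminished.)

The diatonic triads in D major are D, Em, F#m, G, A, Bm, C#dim. Of the given chords, D, F#m, A, Em and G are diatonic. Gm (G–Bb–D) is not: scale degree 4 in D major carries G (IV). In D minor the chord on that degree is Gm, so here it functions as iv, borrowed from the parallel minor.

iv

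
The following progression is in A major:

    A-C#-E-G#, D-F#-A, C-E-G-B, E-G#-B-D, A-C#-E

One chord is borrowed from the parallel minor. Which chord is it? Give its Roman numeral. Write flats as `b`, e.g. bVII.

The diatonic triads in A major are A, Bm, C#m, D, E, F#m, G#dim. A–C#–E–G# = Amaj7, D–F#–A = D, E–G#–B–D = E7 and A–C#–E = A all belong to that set. But C–E–G–B is foreign: the diatonic iii on degree 3 is C#m, whereas Cmaj7 comes from A minor. It is labeled bIIImaj7.

bIIImaj7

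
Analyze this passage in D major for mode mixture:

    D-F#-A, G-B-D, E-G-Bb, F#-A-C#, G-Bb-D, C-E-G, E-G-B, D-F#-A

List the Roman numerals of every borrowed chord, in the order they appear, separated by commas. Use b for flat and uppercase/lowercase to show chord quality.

ii°, iv, bVII

In D major the diatonic chords are D, Em, F#m, G, A, Bm, C#dim. Of the given chords, D–F#–A = D, G–B–D = G, F#–A–C# = F#m and E–G–B = Em are diatonic. E–G–Bb is not: scale degree 2 in D major carries Em (ii). In D minor the chord on that degree is Edim, so here it functions as ii°, borrowed from the parallel minor. G–Bb–D doesn't fit — on degree 4 D major would have G (IV). Gm is the degree-4 chord of D minor, so it is the borrowed iv. C–E–G is not: scale degree 7 in D major carries C#dim (vii°). In D minor the chord on that degree is C, so here it functions as bVII, borrowed from the parallel minor.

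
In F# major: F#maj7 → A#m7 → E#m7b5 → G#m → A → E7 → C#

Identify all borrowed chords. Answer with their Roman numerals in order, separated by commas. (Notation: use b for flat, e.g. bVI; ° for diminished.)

F# major has the diatonic set F#, G#m, A#m, B, C#, D#m, E#dim. F#maj7, A#m7, E#m7b5, G#m and C# are all diatonic. But A (A–C#–E) is foreign: the diatonic iii on degree 3 is A#m, whereas A comes from F# minor. It is labeled bIII. But E7 (E–G#–B–D) is foreign: the diatonic vii° on degree 7 is E#dim, whereas E7 comes from F# minor. It is labeled bVII7.

bIII, bVII7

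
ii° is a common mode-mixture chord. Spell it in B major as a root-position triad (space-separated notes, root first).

C# E G

The root, C#, is scale degree 2 — the same note in B major and B minor; only the chord quality changes. Building the diminished chord from the parallel minor on C#: C#–E–G.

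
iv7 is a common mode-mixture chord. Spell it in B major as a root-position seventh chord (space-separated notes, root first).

E G B D

iv7 is built on scale degree 4, which is E in both B major and its parallel. Building the minor-seventh chord from the parallel minor on E: E–G–B–D.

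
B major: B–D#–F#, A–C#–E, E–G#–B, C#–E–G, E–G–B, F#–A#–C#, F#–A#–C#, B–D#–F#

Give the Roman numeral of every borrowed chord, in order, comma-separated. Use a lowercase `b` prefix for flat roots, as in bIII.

The diatonic triads in B major are B, C#m, D#m, E, F#, G#m, A#dim. Of the given chords, B–D#–F# = B, E–G#–B = E and F#–A#–C# = F# are diatonic. But A–C#–E is foreign: the diatonic vii° on degree 7 is A#dim, whereas A comes from B minor. It is labeled bVII. But C#–E–G is foreign: the diatonic ii on degree 2 is C#m, whereas C#dim comes from B minor. It is labeled ii°. E–G–B is not: scale degree 4 in B major carries E (IV). In B minor the chord on that degree is Em, so here it functions as iv, borrowed from the parallel minor.

bVII, ii°, iv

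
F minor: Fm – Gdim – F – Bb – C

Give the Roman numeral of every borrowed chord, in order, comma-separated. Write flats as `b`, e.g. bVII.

The diatonic triads in F minor (with V from harmonic minor) are Fm, Gdim, Ab, Bbm, C, Db, Eb. Of the given chords, Fm, Gdim and C are diatonic. F (F–A–C) is not: scale degree 1 in F minor carries Fm (i). In F major the chord on that degree is F, so here it functions as I, borrowed from the parallel major. But Bb (Bb–D–F) is foreign: the diatonic iv on degree 4 is Bbm, whereas Bb comes from F major. It is labeled IV.

I, IV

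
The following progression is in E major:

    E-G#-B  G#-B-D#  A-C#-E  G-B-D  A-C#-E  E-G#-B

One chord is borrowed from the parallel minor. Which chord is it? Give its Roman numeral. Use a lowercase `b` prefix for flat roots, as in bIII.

bIII

E major has the diatonic set E, F#m, G#m, A, B, C#m, D#dim. Of the given chords, E–G#–B = E, G#–B–D# = G#m and A–C#–E = A are diatonic. But G–B–D is foreign: the diatonic iii on degree 3 is G#m, whereas G comes from E minor. It is labeled bIII.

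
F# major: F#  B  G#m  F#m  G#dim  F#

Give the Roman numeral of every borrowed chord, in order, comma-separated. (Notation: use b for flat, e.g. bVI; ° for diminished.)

F# major has the diatonic set F#, G#m, A#m, B, C#, D#m, E#dim. F#, B and G#m are all diatonic. But F#m (F#–A–C#) is foreign: the diatonic I on degree 1 is F#, whereas F#m comes from F# minor. It is labeled i. But G#dim (G#–B–D) is foreign: the diatonic ii on degree 2 is G#m, whereas G#dim comes from F# minor. It is labeled ii°.

i, ii°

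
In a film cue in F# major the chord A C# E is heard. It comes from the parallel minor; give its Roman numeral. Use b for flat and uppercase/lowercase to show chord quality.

A is the lowered form of scale degree 3 in F# major (the diatonic degree 3 is A#). A–C#–E is a major chord — the form found in F# minor, not the diatonic iii (A#m). Borrowed into F# major it is written bIII.

bIII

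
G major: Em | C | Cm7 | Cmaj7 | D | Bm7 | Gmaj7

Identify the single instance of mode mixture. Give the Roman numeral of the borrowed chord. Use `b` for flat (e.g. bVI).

iv7

G major has the diatonic set G, Am, Bm, C, D, Em, F#dim. Em, C, Cmaj7, D, Bm7 and Gmaj7 all belong to that set. But Cm7 (C–Eb–G–Bb) is foreign: the diatonic IV on degree 4 is C, whereas Cm7 comes from G minor. It is labeled iv7.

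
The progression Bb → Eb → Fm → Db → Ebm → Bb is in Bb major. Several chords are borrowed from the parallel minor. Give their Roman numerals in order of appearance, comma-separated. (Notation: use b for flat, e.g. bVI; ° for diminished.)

In Bb major the diatonic chords are Bb, Cm, Dm, Eb, F, Gm, Adim. Bb and Eb both belong to that set. Fm (F–Ab–C) doesn't fit — on degree 5 Bb major would have F (V). Fm is the degree-5 chord of Bb minor, so it is the borrowed v. Db (Db–F–Ab) doesn't fit — on degree 3 Bb major would have Dm (iii). Db is the degree-3 chord of Bb minor, so it is the borrowed bIII. Ebm (Eb–Gb–Bb) doesn't fit — on degree 4 Bb major would have Eb (IV). Ebm is the degree-4 chord of Bb minor, so it is the borrowed iv.

v, bIII, iv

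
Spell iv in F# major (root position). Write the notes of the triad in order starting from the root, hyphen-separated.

iv is built on scale degree 4, which is B in both F# major and its parallel. In F# minor the chord on B is B–D–F#.

B-D-F#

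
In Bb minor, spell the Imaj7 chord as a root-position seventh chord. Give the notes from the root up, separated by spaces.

Bb D F A

The root, Bb, is scale degree 1 — the same note in Bb minor and Bb major; only the chord quality changes. Building the major-seventh chord from the parallel major on Bb: Bb–D–F–A.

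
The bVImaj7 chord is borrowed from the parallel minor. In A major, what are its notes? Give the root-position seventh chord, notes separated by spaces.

F A C E

The root of bVImaj7 is the lowered 6th degree: F# becomes F. Stacking thirds in A minor on F gives F–A–C–E.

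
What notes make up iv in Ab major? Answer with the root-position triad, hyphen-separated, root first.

The root, Db, is scale degree 4 — the same note in Ab major and Ab minor; only the chord quality changes. Stacking thirds in Ab minor on Db gives Db–Fb–Ab.

Db-Fb-Ab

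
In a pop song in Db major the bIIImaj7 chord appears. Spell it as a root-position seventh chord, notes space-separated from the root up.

bIIImaj7 is built on the lowered scale degree 3. In Db major degree 3 is F; lowered it becomes Fb. Building the major-seventh chord from the parallel minor on Fb: Fb–Ab–Cb–Eb.

Fb Ab Cb Eb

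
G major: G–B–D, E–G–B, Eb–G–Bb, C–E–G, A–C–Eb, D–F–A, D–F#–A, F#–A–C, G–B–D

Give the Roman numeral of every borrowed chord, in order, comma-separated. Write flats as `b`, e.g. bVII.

bVI, ii°, v

G major has the diatonic set G, Am, Bm, C, D, Em, F#dim. Of the given chords, G–B–D = G, E–G–B = Em, C–E–G = C, D–F#–A = D and F#–A–C = F#dim are diatonic. Eb–G–Bb doesn't fit — on degree 6 G major would have Em (vi). Eb is the degree-6 chord of G minor, so it is the borrowed bVI. A–C–Eb is not: scale degree 2 in G major carries Am (ii). In G minor the chord on that degree is Adim, so here it functions as ii°, borrowed from the parallel minor. D–F–A doesn't fit — on degree 5 G major would have D (V). Dm is the degree-5 chord of G minor, so it is the borrowed v.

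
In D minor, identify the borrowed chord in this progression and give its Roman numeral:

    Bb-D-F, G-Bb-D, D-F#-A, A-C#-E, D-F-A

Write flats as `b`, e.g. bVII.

I

D minor has the diatonic set Dm, Edim, F, Gm, A, Bb, C (with V from harmonic minor). Bb–D–F = Bb, G–Bb–D = Gm, A–C#–E = A and D–F–A = Dm are all diatonic. But D–F#–A is foreign: the diatonic i on degree 1 is Dm, whereas D comes from D major. It is labeled I.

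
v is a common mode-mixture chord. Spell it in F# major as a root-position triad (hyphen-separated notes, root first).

C#-E-G#

The root, C#, is scale degree 5 — the same note in F# major and F# minor; only the chord quality changes. Stacking thirds in F# minor on C# gives C#–E–G#.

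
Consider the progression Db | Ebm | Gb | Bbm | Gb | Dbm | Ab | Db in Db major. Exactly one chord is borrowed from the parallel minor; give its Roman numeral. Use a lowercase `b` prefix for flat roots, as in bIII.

The diatonic triads in Db major are Db, Ebm, Fm, Gb, Ab, Bbm, Cdim. Of the given chords, Db, Ebm, Gb, Bbm and Ab are diatonic. Dbm (Db–Fb–Ab) is not: scale degree 1 in Db major carries Db (I). In Db minor the chord on that degree is Dbm, so here it functions as i, borrowed from the parallel minor.

i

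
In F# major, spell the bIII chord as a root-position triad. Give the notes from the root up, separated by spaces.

A C# E

The root of bIII is the lowered 3rd degree: A# becomes A. Building the major chord from the parallel minor on A: A–C#–E.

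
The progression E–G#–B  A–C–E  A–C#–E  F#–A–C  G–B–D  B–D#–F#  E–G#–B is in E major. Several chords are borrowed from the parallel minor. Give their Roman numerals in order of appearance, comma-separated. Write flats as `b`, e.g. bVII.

The diatonic triads in E major are E, F#m, G#m, A, B, C#m, D#dim. E–G#–B = E, A–C#–E = A and B–D#–F# = B are all diatonic. But A–C–E is foreign: the diatonic IV on degree 4 is A, whereas Am comes from E minor. It is labeled iv. F#–A–C doesn't fit — on degree 2 E major would have F#m (ii). F#dim is the degree-2 chord of E minor, so it is the borrowed ii°. G–B–D doesn't fit — on degree 3 E major would have G#m (iii). G is the degree-3 chord of E minor, so it is the borrowed bIII.

iv, ii°, bIII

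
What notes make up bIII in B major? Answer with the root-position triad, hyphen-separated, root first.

The root of bIII is the lowered 3rd degree: D# becomes D. Stacking thirds in B minor on D gives D–F#–A.

D-F#-A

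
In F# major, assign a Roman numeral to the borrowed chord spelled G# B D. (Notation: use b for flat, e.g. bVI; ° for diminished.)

The root G# is the diatonic 2nd degree of F# major; the borrowing shows in the chord quality. The diatonic chord on degree 2 would be G#m (ii), but G#–B–D is the diminished chord from F# minor. As a borrowed chord it is labeled ii°.

ii°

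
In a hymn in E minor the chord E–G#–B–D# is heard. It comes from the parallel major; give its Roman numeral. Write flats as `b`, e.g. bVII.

The root E is the diatonic 1st degree of E minor; the borrowing shows in the chord quality. E–G#–B–D# is a major-seventh chord — the form found in E major, not the diatonic i (Em). Borrowed into E minor it is written Imaj7.

Imaj7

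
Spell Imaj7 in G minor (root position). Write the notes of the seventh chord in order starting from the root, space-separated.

Imaj7 is built on scale degree 1, which is G in both G minor and its parallel. Stacking thirds in G major on G gives G–B–D–F#.

G B D F#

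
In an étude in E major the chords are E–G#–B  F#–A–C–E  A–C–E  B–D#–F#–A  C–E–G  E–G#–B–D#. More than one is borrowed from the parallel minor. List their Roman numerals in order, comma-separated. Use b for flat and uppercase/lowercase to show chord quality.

iiø7, iv, bVI

The diatonic triads in E major are E, F#m, G#m, A, B, C#m, D#dim. E–G#–B = E, B–D#–F#–A = B7 and E–G#–B–D# = Emaj7 all belong to that set. F#–A–C–E is not: scale degree 2 in E major carries F#m (ii). In E minor the chord on that degree is F#m7b5, so here it functions as iiø7, borrowed from the parallel minor. But A–C–E is foreign: the diatonic IV on degree 4 is A, whereas Am comes from E minor. It is labeled iv. C–E–G doesn't fit — on degree 6 E major would have C#m (vi). C is the degree-6 chord of E minor, so it is the borrowed bVI.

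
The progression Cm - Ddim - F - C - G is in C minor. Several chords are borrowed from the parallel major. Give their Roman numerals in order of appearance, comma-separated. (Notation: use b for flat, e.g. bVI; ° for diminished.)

C minor has the diatonic set Cm, Ddim, Eb, Fm, G, Ab, Bb (with V from harmonic minor). Cm, Ddim and G are all diatonic. F (F–A–C) is not: scale degree 4 in C minor carries Fm (iv). In C major the chord on that degree is F, so here it functions as IV, borrowed from the parallel major. C (C–E–G) is not: scale degree 1 in C minor carries Cm (i). In C major the chord on that degree is C, so here it functions as I, borrowed from the parallel major.

IV, I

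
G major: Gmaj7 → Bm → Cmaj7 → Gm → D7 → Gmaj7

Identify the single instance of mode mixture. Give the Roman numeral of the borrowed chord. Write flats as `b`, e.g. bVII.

G major has the diatonic set G, Am, Bm, C, D, Em, F#dim. Of the given chords, Gmaj7, Bm, Cmaj7 and D7 are diatonic. Gm (G–Bb–D) doesn't fit — on degree 1 G major would have G (I). Gm is the degree-1 chord of G minor, so it is the borrowed i.

i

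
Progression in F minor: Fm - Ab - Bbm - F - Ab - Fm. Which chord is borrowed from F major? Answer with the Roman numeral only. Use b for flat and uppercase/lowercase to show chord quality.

F minor has the diatonic set Fm, Gdim, Ab, Bbm, C, Db, Eb (with V from harmonic minor). Fm, Ab and Bbm are all diatonic. F (F–A–C) doesn't fit — on degree 1 F minor would have Fm (i). F is the degree-1 chord of F major, so it is the borrowed I.

I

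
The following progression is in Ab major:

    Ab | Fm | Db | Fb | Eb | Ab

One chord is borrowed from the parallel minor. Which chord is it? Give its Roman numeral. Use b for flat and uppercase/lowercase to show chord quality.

The diatonic triads in Ab major are Ab, Bbm, Cm, Db, Eb, Fm, Gdim. Ab, Fm, Db and Eb all belong to that set. Fb (Fb–Ab–Cb) doesn't fit — on degree 6 Ab major would have Fm (vi). Fb is the degree-6 chord of Ab minor, so it is the borrowed bVI.

bVI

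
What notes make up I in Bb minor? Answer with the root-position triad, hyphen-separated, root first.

I is built on scale degree 1, which is Bb in both Bb minor and its parallel. Building the major chord from the parallel major on Bb: Bb–D–F.

Bb-D-F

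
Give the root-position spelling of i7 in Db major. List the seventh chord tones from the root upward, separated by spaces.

The root, Db, is scale degree 1 — the same note in Db major and Db minor; only the chord quality changes. Stacking thirds in Db minor on Db gives Db–Fb–Ab–Cb.

Db Fb Ab Cb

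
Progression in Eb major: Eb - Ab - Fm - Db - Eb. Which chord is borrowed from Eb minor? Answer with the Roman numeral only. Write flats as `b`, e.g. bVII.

In Eb major the diatonic chords are Eb, Fm, Gm, Ab, Bb, Cm, Ddim. Of the given chords, Eb, Ab and Fm are diatonic. Db (Db–F–Ab) doesn't fit — on degree 7 Eb major would have Ddim (vii°). Db is the degree-7 chord of Eb minor, so it is the borrowed bVII.

bVII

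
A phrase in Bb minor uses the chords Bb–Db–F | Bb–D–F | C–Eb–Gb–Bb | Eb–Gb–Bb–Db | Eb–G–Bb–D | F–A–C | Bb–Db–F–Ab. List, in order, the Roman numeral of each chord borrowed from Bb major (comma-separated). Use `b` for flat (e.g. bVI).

Bb minor has the diatonic set Bbm, Cdim, Db, Ebm, F, Gb, Ab (with V from harmonic minor). Bb–Db–F = Bbm, C–Eb–Gb–Bb = Cm7b5, Eb–Gb–Bb–Db = Ebm7, F–A–C = F and Bb–Db–F–Ab = Bbm7 are all diatonic. Bb–D–F is not: scale degree 1 in Bb minor carries Bbm (i). In Bb major the chord on that degree is Bb, so here it functions as I, borrowed from the parallel major. Eb–G–Bb–D is not: scale degree 4 in Bb minor carries Ebm (iv). In Bb major the chord on that degree is Ebmaj7, so here it functions as IVmaj7, borrowed from the parallel major.

I, IVmaj7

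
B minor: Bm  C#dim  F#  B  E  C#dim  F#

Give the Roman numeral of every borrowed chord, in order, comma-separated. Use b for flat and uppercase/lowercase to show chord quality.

B minor has the diatonic set Bm, C#dim, D, Em, F#, G, A (with V from harmonic minor). Bm, C#dim and F# all belong to that set. B (B–D#–F#) is not: scale degree 1 in B minor carries Bm (i). In B major the chord on that degree is B, so here it functions as I, borrowed from the parallel major. E (E–G#–B) is not: scale degree 4 in B minor carries Em (iv). In B major the chord on that degree is E, so here it functions as IV, borrowed from the parallel major.

I, IV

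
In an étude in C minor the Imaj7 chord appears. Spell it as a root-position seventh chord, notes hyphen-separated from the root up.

C-E-G-B

The root, C, is scale degree 1 — the same note in C minor and C major; only the chord quality changes. Stacking thirds in C major on C gives C–E–G–B.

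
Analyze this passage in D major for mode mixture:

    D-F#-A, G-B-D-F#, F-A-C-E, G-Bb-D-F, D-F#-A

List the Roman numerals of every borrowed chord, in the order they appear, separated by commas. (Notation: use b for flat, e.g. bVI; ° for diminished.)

In D major the diatonic chords are D, Em, F#m, G, A, Bm, C#dim. D–F#–A = D and G–B–D–F# = Gmaj7 both belong to that set. But F–A–C–E is foreign: the diatonic iii on degree 3 is F#m, whereas Fmaj7 comes from D minor. It is labeled bIIImaj7. G–Bb–D–F doesn't fit — on degree 4 D major would have G (IV). Gm7 is the degree-4 chord of D minor, so it is the borrowed iv7.

bIIImaj7, iv7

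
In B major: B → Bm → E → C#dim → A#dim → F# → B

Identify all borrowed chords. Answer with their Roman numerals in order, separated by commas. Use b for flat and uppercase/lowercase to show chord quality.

In B major the diatonic chords are B, C#m, D#m, E, F#, G#m, A#dim. B, E, A#dim and F# are all diatonic. Bm (B–D–F#) doesn't fit — on degree 1 B major would have B (I). Bm is the degree-1 chord of B minor, so it is the borrowed i. C#dim (C#–E–G) doesn't fit — on degree 2 B major would have C#m (ii). C#dim is the degree-2 chord of B minor, so it is the borrowed ii°.

i, ii°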